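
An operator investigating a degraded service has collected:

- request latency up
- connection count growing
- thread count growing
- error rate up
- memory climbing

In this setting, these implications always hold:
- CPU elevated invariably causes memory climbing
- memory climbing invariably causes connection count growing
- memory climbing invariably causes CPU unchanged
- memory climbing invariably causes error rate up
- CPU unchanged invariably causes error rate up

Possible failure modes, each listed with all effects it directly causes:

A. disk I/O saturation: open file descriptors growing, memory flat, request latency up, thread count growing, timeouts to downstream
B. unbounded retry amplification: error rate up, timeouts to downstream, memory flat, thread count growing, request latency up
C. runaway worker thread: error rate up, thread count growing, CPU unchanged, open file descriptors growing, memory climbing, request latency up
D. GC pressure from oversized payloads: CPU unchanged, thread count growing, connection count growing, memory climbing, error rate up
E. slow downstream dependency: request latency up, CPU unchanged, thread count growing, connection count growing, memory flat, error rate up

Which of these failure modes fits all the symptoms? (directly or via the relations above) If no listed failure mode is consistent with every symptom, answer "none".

Testing each hypothesis:
(A) disk I/O saturation — fails on connection count growing, error rate up, memory climbing (predicts memory flat, not memory climbing)
(B) unbounded retry amplification — fails on connection count growing, memory climbing (predicts memory flat, not memory climbing)
(C) runaway worker thread — request latency up ✓; connection count growing ✓ (through memory climbing → connection count growing); thread count growing ✓; error rate up ✓; memory climbing ✓
(D) GC pressure from oversized payloads — does not account for request latency up
(E) slow downstream dependency — request latency up ✓; connection count growing ✓; thread count growing ✓; error rate up ✓; memory climbing ✗
(C) is the only candidate with no mismatches.

C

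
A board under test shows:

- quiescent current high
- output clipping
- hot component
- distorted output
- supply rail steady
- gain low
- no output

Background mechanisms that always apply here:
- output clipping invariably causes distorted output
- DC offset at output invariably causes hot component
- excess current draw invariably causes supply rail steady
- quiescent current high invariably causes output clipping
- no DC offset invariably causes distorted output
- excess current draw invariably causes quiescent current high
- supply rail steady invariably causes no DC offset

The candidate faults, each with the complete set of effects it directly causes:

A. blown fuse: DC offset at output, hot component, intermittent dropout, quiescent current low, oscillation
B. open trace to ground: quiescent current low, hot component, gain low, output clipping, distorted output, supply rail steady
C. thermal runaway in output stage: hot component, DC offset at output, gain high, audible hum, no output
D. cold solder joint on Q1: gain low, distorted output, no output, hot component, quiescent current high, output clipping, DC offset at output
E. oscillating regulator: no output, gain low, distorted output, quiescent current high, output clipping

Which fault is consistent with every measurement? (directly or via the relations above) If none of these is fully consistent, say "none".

For each candidate, compare predicted effects to what was observed:
(A) blown fuse — fails on quiescent current high, output clipping, distorted output, supply rail steady, gain low, no output (predicts quiescent current low, not quiescent current high)
(B) open trace to ground — quiescent current high miss; output clipping match; hot component match; distorted output match; supply rail steady match; gain low match; no output miss
(C) thermal runaway in output stage — quiescent current high miss; output clipping miss; hot component match; distorted output miss; supply rail steady miss; gain low miss; no output match
(D) cold solder joint on Q1 — quiescent current high match; output clipping match; hot component match; distorted output match; supply rail steady miss; gain low match; no output match
(E) oscillating regulator — does not account for hot component, supply rail steady
Every candidate fails on at least one observation.

none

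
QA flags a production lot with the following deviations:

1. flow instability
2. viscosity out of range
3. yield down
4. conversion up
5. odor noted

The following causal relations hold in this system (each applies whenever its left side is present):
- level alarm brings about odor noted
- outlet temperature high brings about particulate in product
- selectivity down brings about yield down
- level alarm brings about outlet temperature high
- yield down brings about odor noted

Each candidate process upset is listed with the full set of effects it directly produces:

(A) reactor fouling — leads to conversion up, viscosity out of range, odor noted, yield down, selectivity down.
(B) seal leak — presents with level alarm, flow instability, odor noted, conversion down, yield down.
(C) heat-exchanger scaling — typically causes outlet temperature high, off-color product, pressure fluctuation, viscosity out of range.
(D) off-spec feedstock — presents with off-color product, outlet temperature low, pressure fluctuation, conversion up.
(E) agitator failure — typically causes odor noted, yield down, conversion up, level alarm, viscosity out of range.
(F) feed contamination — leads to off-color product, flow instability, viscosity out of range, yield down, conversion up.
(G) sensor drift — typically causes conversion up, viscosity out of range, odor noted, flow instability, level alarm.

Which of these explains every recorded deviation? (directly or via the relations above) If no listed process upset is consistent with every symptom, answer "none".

Testing each hypothesis:
(A) reactor fouling — flow instability ✗; viscosity out of range ✓; yield down ✓; conversion up ✓; odor noted ✓
(B) seal leak — flow instability ✓; viscosity out of range ✗; yield down ✓; conversion up ✗; odor noted ✓
(C) heat-exchanger scaling — flow instability ✗; viscosity out of range ✓; yield down ✗; conversion up ✗; odor noted ✗
(D) off-spec feedstock — flow instability ✗; viscosity out of range ✗; yield down ✗; conversion up ✓; odor noted ✗
(E) agitator failure — flow instability ✗; viscosity out of range ✓; yield down ✓; conversion up ✓; odor noted ✓
(F) feed contamination — flow instability ✓; viscosity out of range ✓; yield down ✓; conversion up ✓; odor noted ✓ (via yield down → odor noted)
(G) sensor drift — does not account for yield down
(F) is the only candidate with no mismatches.

F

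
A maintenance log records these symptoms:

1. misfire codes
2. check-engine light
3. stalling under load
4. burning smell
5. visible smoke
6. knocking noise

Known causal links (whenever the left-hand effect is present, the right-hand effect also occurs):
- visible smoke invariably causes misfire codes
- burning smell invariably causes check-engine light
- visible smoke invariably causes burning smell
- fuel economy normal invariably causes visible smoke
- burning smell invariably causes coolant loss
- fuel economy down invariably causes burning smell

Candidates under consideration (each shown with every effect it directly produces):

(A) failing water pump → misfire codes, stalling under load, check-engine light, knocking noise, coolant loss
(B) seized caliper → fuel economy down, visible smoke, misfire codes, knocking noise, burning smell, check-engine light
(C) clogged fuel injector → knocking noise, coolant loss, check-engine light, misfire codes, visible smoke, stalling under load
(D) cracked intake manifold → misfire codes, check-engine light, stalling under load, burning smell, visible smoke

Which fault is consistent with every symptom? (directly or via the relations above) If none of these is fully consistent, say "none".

C

For each candidate, compare predicted effects to what was observed:
(A) failing water pump — does not account for burning smell, visible smoke
(B) seized caliper — misfire codes +; check-engine light +; stalling under load -; burning smell +; visible smoke +; knocking noise +
(C) clogged fuel injector — accounts for every observation (burning smell through visible smoke → burning smell)
(D) cracked intake manifold — misfire codes +; check-engine light +; stalling under load +; burning smell +; visible smoke +; knocking noise -
(C) is the only candidate with no mismatches.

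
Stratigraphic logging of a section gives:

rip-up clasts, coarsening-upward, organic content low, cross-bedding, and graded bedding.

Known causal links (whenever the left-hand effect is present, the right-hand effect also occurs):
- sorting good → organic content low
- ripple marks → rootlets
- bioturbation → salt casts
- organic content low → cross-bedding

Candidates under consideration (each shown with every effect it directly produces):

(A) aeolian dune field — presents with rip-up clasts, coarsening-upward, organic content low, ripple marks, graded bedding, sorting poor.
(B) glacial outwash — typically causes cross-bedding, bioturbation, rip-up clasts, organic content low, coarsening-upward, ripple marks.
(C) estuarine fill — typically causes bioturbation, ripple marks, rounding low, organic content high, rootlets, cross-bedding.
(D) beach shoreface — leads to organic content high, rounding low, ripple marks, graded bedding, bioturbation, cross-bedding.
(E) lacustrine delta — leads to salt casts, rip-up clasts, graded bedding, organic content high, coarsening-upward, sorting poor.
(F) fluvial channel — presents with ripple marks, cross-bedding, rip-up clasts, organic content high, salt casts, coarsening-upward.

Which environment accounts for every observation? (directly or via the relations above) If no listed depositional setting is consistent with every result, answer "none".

A

For each candidate, compare predicted effects to what was observed:
(A) aeolian dune field — rip-up clasts match; coarsening-upward match; organic content low match; cross-bedding match (via organic content low → cross-bedding); graded bedding match
(B) glacial outwash — does not account for graded bedding
(C) estuarine fill — fails on rip-up clasts, coarsening-upward, organic content low, graded bedding (predicts organic content high, not organic content low)
(D) beach shoreface — fails on rip-up clasts, coarsening-upward, organic content low (predicts organic content high, not organic content low)
(E) lacustrine delta — rip-up clasts match; coarsening-upward match; organic content low miss; cross-bedding miss; graded bedding match
(F) fluvial channel — fails on organic content low, graded bedding (predicts organic content high, not organic content low)
(A) is the only candidate with no mismatches.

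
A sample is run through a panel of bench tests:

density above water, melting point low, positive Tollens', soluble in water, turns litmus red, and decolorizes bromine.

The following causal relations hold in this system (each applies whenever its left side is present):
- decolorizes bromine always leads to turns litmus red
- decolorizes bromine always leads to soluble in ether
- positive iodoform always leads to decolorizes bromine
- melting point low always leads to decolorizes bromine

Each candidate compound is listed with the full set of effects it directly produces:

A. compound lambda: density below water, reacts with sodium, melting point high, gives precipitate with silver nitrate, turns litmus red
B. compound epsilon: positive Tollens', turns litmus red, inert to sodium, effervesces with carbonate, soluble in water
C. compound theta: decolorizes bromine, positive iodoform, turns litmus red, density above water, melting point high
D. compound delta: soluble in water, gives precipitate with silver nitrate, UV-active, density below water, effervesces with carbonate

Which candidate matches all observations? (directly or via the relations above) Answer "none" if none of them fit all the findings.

For each candidate, compare predicted effects to what was observed:
(A) compound lambda — fails on density above water, melting point low, positive Tollens', soluble in water, decolorizes bromine (predicts density below water, not density above water; predicts melting point high, not melting point low)
(B) compound epsilon — density above water -; melting point low -; positive Tollens' +; soluble in water +; turns litmus red +; decolorizes bromine -
(C) compound theta — density above water +; melting point low -; positive Tollens' -; soluble in water -; turns litmus red +; decolorizes bromine +
(D) compound delta — fails on density above water, melting point low, positive Tollens', turns litmus red, decolorizes bromine (predicts density below water, not density above water)
Every candidate fails on at least one observation.

none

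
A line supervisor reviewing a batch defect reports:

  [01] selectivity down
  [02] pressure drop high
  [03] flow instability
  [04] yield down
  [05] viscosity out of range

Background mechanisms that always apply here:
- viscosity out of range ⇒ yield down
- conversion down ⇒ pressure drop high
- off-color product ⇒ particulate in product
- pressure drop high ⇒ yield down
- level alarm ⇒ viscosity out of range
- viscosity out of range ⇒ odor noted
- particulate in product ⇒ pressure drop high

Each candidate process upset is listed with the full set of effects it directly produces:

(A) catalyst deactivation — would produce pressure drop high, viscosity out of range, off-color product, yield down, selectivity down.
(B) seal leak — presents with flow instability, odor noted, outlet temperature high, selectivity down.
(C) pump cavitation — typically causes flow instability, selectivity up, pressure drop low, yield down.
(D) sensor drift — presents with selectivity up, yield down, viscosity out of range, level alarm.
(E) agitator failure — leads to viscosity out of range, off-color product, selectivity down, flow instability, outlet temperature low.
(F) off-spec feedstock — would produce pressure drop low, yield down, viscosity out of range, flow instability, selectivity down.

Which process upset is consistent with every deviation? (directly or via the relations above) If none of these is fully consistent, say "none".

E

Per-candidate check:
(A) catalyst deactivation — selectivity down yes; pressure drop high yes; flow instability NO; yield down yes; viscosity out of range yes
(B) seal leak — selectivity down yes; pressure drop high NO; flow instability yes; yield down NO; viscosity out of range NO
(C) pump cavitation — fails on selectivity down, pressure drop high, viscosity out of range (predicts selectivity up, not selectivity down; predicts pressure drop low, not pressure drop high)
(D) sensor drift — selectivity down NO; pressure drop high NO; flow instability NO; yield down yes; viscosity out of range yes
(E) agitator failure — selectivity down yes; pressure drop high yes (via off-color product → particulate in product → pressure drop high); flow instability yes; yield down yes (via viscosity out of range → yield down); viscosity out of range yes
(F) off-spec feedstock — selectivity down yes; pressure drop high NO; flow instability yes; yield down yes; viscosity out of range yes
(E) is the only candidate with no mismatches.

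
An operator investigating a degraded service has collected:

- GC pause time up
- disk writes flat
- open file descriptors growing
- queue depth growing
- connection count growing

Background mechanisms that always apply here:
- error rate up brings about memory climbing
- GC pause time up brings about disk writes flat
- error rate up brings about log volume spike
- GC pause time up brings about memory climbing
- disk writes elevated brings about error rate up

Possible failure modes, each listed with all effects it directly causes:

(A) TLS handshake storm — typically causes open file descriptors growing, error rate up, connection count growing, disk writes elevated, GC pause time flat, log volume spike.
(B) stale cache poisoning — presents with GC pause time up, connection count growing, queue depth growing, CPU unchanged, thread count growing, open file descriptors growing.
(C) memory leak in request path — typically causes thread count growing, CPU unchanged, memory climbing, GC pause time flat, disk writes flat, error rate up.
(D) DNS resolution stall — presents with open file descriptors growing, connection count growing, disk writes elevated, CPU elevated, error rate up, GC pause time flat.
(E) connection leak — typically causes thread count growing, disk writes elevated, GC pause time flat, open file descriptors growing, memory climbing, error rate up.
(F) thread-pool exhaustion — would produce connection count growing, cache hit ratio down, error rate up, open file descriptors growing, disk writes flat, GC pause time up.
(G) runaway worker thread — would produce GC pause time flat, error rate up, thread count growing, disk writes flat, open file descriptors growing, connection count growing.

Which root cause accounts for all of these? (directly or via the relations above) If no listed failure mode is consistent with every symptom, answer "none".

B

For each candidate, compare predicted effects to what was observed:
(A) TLS handshake storm — fails on GC pause time up, disk writes flat, queue depth growing (predicts GC pause time flat, not GC pause time up; predicts disk writes elevated, not disk writes flat)
(B) stale cache poisoning — accounts for every observation (disk writes flat by GC pause time up → disk writes flat)
(C) memory leak in request path — fails on GC pause time up, open file descriptors growing, queue depth growing, connection count growing (predicts GC pause time flat, not GC pause time up)
(D) DNS resolution stall — GC pause time up -; disk writes flat -; open file descriptors growing +; queue depth growing -; connection count growing +
(E) connection leak — fails on GC pause time up, disk writes flat, queue depth growing, connection count growing (predicts GC pause time flat, not GC pause time up; predicts disk writes elevated, not disk writes flat)
(F) thread-pool exhaustion — does not account for queue depth growing
(G) runaway worker thread — fails on GC pause time up, queue depth growing (predicts GC pause time flat, not GC pause time up)
(B) is the only candidate with no mismatches.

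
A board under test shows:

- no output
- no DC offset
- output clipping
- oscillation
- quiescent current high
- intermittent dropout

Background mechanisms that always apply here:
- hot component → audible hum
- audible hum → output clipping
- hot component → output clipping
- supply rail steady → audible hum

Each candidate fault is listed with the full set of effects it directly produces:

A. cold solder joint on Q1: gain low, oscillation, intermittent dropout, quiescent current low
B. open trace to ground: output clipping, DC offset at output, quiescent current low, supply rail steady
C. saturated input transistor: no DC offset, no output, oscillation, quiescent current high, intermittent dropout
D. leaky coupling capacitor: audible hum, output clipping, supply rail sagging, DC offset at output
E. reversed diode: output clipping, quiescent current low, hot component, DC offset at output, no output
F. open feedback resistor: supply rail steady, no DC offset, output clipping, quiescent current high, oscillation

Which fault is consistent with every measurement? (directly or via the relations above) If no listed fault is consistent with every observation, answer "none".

none

Checking each candidate against the observations:
(A) cold solder joint on Q1 — no output -; no DC offset -; output clipping -; oscillation +; quiescent current high -; intermittent dropout +
(B) open trace to ground — no output -; no DC offset -; output clipping +; oscillation -; quiescent current high -; intermittent dropout -
(C) saturated input transistor — does not account for output clipping
(D) leaky coupling capacitor — fails on no output, no DC offset, oscillation, quiescent current high, intermittent dropout (predicts DC offset at output, not no DC offset)
(E) reversed diode — fails on no DC offset, oscillation, quiescent current high, intermittent dropout (predicts DC offset at output, not no DC offset; predicts quiescent current low, not quiescent current high)
(F) open feedback resistor — does not account for no output, intermittent dropout
None of the listed candidates fits everything.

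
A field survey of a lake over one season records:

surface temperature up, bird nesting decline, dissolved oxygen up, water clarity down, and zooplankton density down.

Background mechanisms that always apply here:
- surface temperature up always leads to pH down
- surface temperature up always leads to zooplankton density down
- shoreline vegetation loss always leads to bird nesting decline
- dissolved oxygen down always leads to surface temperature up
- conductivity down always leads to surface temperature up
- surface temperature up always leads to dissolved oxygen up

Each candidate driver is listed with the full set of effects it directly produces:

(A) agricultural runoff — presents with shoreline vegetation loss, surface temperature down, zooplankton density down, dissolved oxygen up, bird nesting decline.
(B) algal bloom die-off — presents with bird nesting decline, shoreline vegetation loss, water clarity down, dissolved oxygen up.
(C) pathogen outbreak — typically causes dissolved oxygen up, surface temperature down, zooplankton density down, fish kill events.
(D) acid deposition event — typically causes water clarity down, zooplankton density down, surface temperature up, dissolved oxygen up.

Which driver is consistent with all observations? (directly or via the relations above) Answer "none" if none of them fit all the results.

none

Testing each hypothesis:
(A) agricultural runoff — fails on surface temperature up, water clarity down (predicts surface temperature down, not surface temperature up)
(B) algal bloom die-off — does not account for surface temperature up, zooplankton density down
(C) pathogen outbreak — fails on surface temperature up, bird nesting decline, water clarity down (predicts surface temperature down, not surface temperature up)
(D) acid deposition event — surface temperature up ✓; bird nesting decline ✗; dissolved oxygen up ✓; water clarity down ✓; zooplankton density down ✓
Every candidate fails on at least one observation.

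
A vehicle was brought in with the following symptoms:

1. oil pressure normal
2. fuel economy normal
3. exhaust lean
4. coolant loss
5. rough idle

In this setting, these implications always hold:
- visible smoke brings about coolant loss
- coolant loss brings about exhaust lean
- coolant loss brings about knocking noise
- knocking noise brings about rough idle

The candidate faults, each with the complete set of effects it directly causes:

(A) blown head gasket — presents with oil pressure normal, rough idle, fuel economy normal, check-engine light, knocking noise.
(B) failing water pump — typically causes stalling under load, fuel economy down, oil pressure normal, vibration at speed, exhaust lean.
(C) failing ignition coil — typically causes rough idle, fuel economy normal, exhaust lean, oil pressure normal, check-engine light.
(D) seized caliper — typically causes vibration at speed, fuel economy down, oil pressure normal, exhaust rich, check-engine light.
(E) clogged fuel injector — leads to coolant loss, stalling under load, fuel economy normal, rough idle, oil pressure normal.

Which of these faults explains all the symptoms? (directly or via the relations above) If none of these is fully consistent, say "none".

E

Testing each hypothesis:
(A) blown head gasket — does not account for exhaust lean, coolant loss
(B) failing water pump — oil pressure normal ✓; fuel economy normal ✗; exhaust lean ✓; coolant loss ✗; rough idle ✗
(C) failing ignition coil — oil pressure normal ✓; fuel economy normal ✓; exhaust lean ✓; coolant loss ✗; rough idle ✓
(D) seized caliper — oil pressure normal ✓; fuel economy normal ✗; exhaust lean ✗; coolant loss ✗; rough idle ✗
(E) clogged fuel injector — oil pressure normal ✓; fuel economy normal ✓; exhaust lean ✓ (via coolant loss → exhaust lean); coolant loss ✓; rough idle ✓
(E) alone accounts for all the evidence.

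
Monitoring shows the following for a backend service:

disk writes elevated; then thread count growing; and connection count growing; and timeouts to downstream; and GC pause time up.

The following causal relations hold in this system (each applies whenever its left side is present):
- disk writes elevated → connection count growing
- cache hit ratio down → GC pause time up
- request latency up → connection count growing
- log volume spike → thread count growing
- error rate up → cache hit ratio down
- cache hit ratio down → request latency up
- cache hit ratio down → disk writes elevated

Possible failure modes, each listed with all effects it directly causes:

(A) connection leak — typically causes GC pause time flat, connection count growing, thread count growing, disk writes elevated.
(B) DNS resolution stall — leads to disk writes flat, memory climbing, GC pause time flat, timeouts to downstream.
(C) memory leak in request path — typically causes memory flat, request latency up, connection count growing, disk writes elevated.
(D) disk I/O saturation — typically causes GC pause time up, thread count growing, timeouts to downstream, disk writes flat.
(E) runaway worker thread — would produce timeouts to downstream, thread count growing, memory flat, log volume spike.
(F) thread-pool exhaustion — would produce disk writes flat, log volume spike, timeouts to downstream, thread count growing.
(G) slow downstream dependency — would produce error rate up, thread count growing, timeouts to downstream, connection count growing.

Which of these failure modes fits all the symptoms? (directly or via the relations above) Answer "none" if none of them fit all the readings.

G

For each candidate, compare predicted effects to what was observed:
(A) connection leak — disk writes elevated match; thread count growing match; connection count growing match; timeouts to downstream miss; GC pause time up miss
(B) DNS resolution stall — fails on disk writes elevated, thread count growing, connection count growing, GC pause time up (predicts disk writes flat, not disk writes elevated; predicts GC pause time flat, not GC pause time up)
(C) memory leak in request path — does not account for thread count growing, timeouts to downstream, GC pause time up
(D) disk I/O saturation — fails on disk writes elevated, connection count growing (predicts disk writes flat, not disk writes elevated)
(E) runaway worker thread — disk writes elevated miss; thread count growing match; connection count growing miss; timeouts to downstream match; GC pause time up miss
(F) thread-pool exhaustion — disk writes elevated miss; thread count growing match; connection count growing miss; timeouts to downstream match; GC pause time up miss
(G) slow downstream dependency — disk writes elevated match (through error rate up → cache hit ratio down → disk writes elevated); thread count growing match; connection count growing match; timeouts to downstream match; GC pause time up match (through error rate up → cache hit ratio down → GC pause time up)
(G) alone accounts for all the evidence.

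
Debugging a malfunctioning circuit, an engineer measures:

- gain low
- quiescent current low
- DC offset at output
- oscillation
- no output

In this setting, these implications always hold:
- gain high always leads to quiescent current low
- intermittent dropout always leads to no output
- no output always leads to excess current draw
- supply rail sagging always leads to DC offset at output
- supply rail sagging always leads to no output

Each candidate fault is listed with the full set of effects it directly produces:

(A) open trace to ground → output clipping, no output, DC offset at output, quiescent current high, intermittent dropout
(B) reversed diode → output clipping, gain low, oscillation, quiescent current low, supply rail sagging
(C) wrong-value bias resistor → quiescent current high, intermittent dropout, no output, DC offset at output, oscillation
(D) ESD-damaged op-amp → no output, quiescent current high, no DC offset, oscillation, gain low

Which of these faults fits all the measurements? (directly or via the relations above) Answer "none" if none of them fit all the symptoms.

B

Checking each candidate against the observations:
(A) open trace to ground — gain low NO; quiescent current low NO; DC offset at output yes; oscillation NO; no output yes
(B) reversed diode — gain low yes; quiescent current low yes; DC offset at output yes (via supply rail sagging → DC offset at output); oscillation yes; no output yes (via supply rail sagging → no output)
(C) wrong-value bias resistor — fails on gain low, quiescent current low (predicts quiescent current high, not quiescent current low)
(D) ESD-damaged op-amp — fails on quiescent current low, DC offset at output (predicts quiescent current high, not quiescent current low; predicts no DC offset, not DC offset at output)
(B) alone accounts for all the evidence.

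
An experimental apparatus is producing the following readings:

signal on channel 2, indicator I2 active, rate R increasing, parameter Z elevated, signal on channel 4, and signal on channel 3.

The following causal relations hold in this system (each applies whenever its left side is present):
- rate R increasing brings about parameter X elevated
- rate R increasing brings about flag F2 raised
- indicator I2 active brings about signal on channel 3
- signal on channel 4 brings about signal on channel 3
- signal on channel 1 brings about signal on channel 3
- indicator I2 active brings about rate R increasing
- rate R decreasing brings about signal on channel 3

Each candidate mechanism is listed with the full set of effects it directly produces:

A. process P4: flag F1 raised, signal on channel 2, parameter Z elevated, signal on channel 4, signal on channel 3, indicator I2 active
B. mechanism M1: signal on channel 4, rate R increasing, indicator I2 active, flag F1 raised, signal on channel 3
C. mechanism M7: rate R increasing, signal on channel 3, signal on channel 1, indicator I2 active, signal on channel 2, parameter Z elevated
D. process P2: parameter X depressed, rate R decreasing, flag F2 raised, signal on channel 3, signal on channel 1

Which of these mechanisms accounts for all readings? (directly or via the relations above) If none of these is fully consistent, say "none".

Testing each hypothesis:
(A) process P4 — accounts for every observation (rate R increasing via indicator I2 active → rate R increasing)
(B) mechanism M1 — signal on channel 2 ✗; indicator I2 active ✓; rate R increasing ✓; parameter Z elevated ✗; signal on channel 4 ✓; signal on channel 3 ✓
(C) mechanism M7 — signal on channel 2 ✓; indicator I2 active ✓; rate R increasing ✓; parameter Z elevated ✓; signal on channel 4 ✗; signal on channel 3 ✓
(D) process P2 — fails on signal on channel 2, indicator I2 active, rate R increasing, parameter Z elevated, signal on channel 4 (predicts rate R decreasing, not rate R increasing)
(A) is the only candidate with no mismatches.

A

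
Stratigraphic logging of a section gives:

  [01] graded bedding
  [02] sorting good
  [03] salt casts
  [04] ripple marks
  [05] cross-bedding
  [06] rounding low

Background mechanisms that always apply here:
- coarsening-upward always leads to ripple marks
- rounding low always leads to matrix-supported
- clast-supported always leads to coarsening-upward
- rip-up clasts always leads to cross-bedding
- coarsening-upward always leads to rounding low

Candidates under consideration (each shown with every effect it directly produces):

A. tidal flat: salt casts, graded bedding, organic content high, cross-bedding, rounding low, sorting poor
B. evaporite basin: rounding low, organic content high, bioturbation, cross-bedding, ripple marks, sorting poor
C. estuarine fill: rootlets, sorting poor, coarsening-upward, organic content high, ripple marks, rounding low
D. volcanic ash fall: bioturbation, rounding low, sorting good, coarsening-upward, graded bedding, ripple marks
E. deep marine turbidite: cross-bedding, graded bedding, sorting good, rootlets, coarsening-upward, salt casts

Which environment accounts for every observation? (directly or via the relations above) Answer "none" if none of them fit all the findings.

E

Testing each hypothesis:
(A) tidal flat — graded bedding match; sorting good miss; salt casts match; ripple marks miss; cross-bedding match; rounding low match
(B) evaporite basin — graded bedding miss; sorting good miss; salt casts miss; ripple marks match; cross-bedding match; rounding low match
(C) estuarine fill — fails on graded bedding, sorting good, salt casts, cross-bedding (predicts sorting poor, not sorting good)
(D) volcanic ash fall — graded bedding match; sorting good match; salt casts miss; ripple marks match; cross-bedding miss; rounding low match
(E) deep marine turbidite — graded bedding match; sorting good match; salt casts match; ripple marks match (by coarsening-upward → ripple marks); cross-bedding match; rounding low match (by coarsening-upward → rounding low)
Only (E) is consistent with every observation.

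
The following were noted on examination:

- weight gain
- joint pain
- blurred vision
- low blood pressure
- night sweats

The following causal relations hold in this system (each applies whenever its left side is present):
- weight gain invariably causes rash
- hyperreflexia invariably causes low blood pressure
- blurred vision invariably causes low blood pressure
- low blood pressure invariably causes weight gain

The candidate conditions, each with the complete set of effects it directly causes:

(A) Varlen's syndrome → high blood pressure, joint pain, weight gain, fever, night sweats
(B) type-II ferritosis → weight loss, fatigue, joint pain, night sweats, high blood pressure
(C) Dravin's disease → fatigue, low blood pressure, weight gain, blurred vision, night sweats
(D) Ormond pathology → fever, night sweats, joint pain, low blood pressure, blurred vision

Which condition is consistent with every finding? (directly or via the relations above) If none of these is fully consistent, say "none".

D

Per-candidate check:
(A) Varlen's syndrome — fails on blurred vision, low blood pressure (predicts high blood pressure, not low blood pressure)
(B) type-II ferritosis — fails on weight gain, blurred vision, low blood pressure (predicts weight loss, not weight gain; predicts high blood pressure, not low blood pressure)
(C) Dravin's disease — does not account for joint pain
(D) Ormond pathology — weight gain yes (by low blood pressure → weight gain); joint pain yes; blurred vision yes; low blood pressure yes; night sweats yes
(D) is the only candidate with no mismatches.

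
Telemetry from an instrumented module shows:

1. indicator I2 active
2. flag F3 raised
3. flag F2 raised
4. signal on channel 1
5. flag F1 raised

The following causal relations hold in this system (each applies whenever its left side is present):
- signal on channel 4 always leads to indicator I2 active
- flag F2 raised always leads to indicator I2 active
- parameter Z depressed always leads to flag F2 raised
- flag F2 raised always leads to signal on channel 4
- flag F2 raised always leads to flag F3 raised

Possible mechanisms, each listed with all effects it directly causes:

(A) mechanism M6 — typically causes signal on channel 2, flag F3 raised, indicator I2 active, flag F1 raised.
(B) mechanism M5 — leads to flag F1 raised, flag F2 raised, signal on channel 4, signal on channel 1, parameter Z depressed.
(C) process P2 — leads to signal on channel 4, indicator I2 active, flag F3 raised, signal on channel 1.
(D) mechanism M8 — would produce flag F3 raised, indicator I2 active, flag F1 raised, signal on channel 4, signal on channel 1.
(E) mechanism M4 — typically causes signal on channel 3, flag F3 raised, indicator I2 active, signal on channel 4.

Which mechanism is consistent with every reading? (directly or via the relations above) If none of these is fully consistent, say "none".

Per-candidate check:
(A) mechanism M6 — indicator I2 active yes; flag F3 raised yes; flag F2 raised NO; signal on channel 1 NO; flag F1 raised yes
(B) mechanism M5 — accounts for every observation (indicator I2 active by flag F2 raised → indicator I2 active)
(C) process P2 — indicator I2 active yes; flag F3 raised yes; flag F2 raised NO; signal on channel 1 yes; flag F1 raised NO
(D) mechanism M8 — indicator I2 active yes; flag F3 raised yes; flag F2 raised NO; signal on channel 1 yes; flag F1 raised yes
(E) mechanism M4 — indicator I2 active yes; flag F3 raised yes; flag F2 raised NO; signal on channel 1 NO; flag F1 raised NO
(B) is the only candidate with no mismatches.

B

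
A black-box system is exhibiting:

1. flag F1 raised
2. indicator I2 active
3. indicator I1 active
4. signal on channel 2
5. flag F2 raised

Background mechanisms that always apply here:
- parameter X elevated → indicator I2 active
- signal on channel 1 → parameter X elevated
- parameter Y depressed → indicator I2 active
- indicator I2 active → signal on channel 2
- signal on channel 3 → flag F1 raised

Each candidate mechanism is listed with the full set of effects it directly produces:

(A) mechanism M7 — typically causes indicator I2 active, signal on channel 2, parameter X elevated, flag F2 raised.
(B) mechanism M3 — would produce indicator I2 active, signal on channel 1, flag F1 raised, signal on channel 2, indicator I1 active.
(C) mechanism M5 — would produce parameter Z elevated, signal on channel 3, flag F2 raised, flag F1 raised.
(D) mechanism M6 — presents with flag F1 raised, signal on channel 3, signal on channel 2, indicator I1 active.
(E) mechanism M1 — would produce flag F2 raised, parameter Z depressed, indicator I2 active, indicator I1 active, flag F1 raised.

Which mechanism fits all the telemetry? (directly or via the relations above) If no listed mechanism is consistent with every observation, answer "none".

Per-candidate check:
(A) mechanism M7 — flag F1 raised -; indicator I2 active +; indicator I1 active -; signal on channel 2 +; flag F2 raised +
(B) mechanism M3 — flag F1 raised +; indicator I2 active +; indicator I1 active +; signal on channel 2 +; flag F2 raised -
(C) mechanism M5 — flag F1 raised +; indicator I2 active -; indicator I1 active -; signal on channel 2 -; flag F2 raised +
(D) mechanism M6 — does not account for indicator I2 active, flag F2 raised
(E) mechanism M1 — flag F1 raised +; indicator I2 active +; indicator I1 active +; signal on channel 2 + (via indicator I2 active → signal on channel 2); flag F2 raised +
(E) is the only candidate with no mismatches.

E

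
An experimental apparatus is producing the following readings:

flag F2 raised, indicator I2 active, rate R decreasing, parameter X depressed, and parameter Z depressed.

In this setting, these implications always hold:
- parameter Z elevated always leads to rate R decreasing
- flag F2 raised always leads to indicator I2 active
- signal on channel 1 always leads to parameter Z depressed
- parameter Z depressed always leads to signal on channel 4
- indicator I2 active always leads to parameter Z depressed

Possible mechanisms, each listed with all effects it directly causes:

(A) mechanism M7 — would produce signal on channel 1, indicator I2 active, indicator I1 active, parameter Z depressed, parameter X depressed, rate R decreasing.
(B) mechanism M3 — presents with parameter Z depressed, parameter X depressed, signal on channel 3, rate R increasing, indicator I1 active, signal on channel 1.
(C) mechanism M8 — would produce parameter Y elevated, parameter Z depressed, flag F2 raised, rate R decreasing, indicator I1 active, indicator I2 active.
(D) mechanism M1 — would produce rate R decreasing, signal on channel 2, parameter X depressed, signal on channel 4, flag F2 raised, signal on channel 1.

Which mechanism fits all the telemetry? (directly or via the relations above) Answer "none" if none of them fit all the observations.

Per-candidate check:
(A) mechanism M7 — does not account for flag F2 raised
(B) mechanism M3 — flag F2 raised ✗; indicator I2 active ✗; rate R decreasing ✗; parameter X depressed ✓; parameter Z depressed ✓
(C) mechanism M8 — flag F2 raised ✓; indicator I2 active ✓; rate R decreasing ✓; parameter X depressed ✗; parameter Z depressed ✓
(D) mechanism M1 — accounts for every observation (indicator I2 active by flag F2 raised → indicator I2 active)
(D) is the only candidate with no mismatches.

D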